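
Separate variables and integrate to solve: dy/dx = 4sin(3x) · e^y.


Separate: e^(-y) dy = 4sin(3x) dx.
Integrate: -e^(-y) = -(4/3)cos(3x) + C₀.
Rearrange: e^(-y) = (4/3)cos(3x) + C.


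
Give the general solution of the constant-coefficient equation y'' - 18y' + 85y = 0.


Characteristic equation: r² - 18r + 85 = 0.
Discriminant is negative; roots r = 9 ± 2i (complex conjugate pair).
General solution uses e^(α x)(C₁ cos(β x) + C₂ sin(β x)): y = e^(9x)(C₁cos(2x) + C₂sin(2x)).


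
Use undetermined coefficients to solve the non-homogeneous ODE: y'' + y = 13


Homogeneous part: r² + 1 = 0 ⇒ r = ±1i, so y_h = C₁cos(x) + C₂sin(x).
Try constant y_p = A; plug in: 1A = 13 ⇒ A = 13.
General solution: y = C₁cos(x) + C₂sin(x) + 13.


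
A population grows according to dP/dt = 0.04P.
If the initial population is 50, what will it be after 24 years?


The ODE dP/dt = 0.04P has solution P(t) = P(0)e^(0.04t).
Substitute P(0) = 50 and t = 24: P(24) = 50 e^(0.96) ≈ 131.


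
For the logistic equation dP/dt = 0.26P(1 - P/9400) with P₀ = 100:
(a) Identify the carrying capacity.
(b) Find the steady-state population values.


Logistic ODE dP/dt = 0.26P(1 - P/9400) has equilibria where dP/dt = 0, i.e. P = 0 or P = 9400.
The coefficient (1 - P/K) = 0 when P = K, identifying K = 9400 as the carrying capacity.
(a) K = 9400; (b) equilibria P = 0 and P = 9400.


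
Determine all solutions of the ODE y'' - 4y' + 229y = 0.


Characteristic equation: r² - 4r + 229 = 0.
Discriminant is negative; roots r = 2 ± 15i (complex conjugate pair).
General solution uses e^(α x)(C₁ cos(β x) + C₂ sin(β x)): y = e^(2x)(C₁cos(15x) + C₂sin(15x)).


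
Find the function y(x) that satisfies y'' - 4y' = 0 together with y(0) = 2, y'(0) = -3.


Characteristic roots of r² - 4r = 0 are 4, 0.
General solution y = c₁ e^(4x) + c₂.
Apply y(0) = 2: c₁ + c₂ = 2. Apply y'(0) = -3: 4 c₁ + 0 c₂ = -3.
Solve: c₁ = -3/4, c₂ = 11/4.
Particular solution: y = -(3/4)e^(4x) + 11/4.


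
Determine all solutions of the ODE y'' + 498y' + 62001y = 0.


Characteristic equation: r² + 498r + 62001 = 0, i.e. (r + 249)² = 0.
Repeated root r = -249; include an x factor for the second linearly independent solution.
General solution: y = (C₁ + C₂x)e^(-249x).


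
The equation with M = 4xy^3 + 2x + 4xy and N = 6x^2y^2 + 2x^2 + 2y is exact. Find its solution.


Check exactness: ∂M/∂y = 12xy^2 + 4x and ∂N/∂x = 12xy^2 + 4x; equal, so the equation is exact.
Integrate M with respect to x (treating y as constant): ∫M dx = 2x^2y^3 + x^2 + 2x^2y + h(y).
Differentiate w.r.t. y and set equal to N: the x-dependent terms already match, leaving h'(y) = 2y. Integrate: h(y) = y^2.
So F(x,y) = 2x^2y^3 + x^2 + 2x^2y + y^2.
General solution: 2x^2y^3 + x^2 + 2x^2y + y^2 = C.


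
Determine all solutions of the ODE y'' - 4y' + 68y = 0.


Characteristic equation: r² - 4r + 68 = 0.
Discriminant is negative; roots r = 2 ± 8i (complex conjugate pair).
General solution uses e^(α x)(C₁ cos(β x) + C₂ sin(β x)): y = e^(2x)(C₁cos(8x) + C₂sin(8x)).


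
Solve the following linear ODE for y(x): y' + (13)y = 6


P(x) = 13, Q(x) = 6; integrating factor μ = e^(13x).
(μ y)' = 6e^(13x) ⇒ μ y = (6/13)e^(13x) + C.
Divide by μ: y = 6/13 + Ce^(-13x).


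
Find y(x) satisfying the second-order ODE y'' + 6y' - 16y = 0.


Characteristic equation: r² + 6r - 16 = 0.
Factor: (r + 8)(r - 2) = 0 ⇒ r = -8, 2 (distinct real).
General solution: y = C₁e^(-8x) + C₂e^(2x).


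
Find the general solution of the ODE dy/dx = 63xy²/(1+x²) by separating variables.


Separate: dy/y² = 63x/(1+x²) dx.
Integrate LHS: ∫ dy/y² = -1/y.
Integrate RHS via u = 1+x²: (63/2)ln(1+x²) + C.
Result: -1/y = (63/2)ln(1+x²) + C.


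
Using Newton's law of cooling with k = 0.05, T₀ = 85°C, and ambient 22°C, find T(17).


Newton's law: dT/dt = -k(T - T_a) has solution T(t) = T_a + (T₀ - T_a)e^(-kt).
Plug in T_a = 22, T₀ = 85, k = 0.05, t = 17: T(17) = 22 + (63)e^(-0.85) ≈ 48.9°C.


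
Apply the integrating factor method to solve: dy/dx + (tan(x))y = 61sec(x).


P(x) = tan(x) ⇒ μ = e^(∫tan(x)dx) = sec(x).
(sec(x) y)' = 61sec²(x) ⇒ sec(x) y = 61tan(x) + C.
Multiply by cos(x): y = 61sin(x) + C·cos(x).


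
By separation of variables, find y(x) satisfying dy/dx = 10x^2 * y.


Separate variables: dy/y = 10x^2 dx.
Integrate: ln|y| = (10/3)x^3 + C₀.
Exponentiate: y = Ce^((10/3)x^3).


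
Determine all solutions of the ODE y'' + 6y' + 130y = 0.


Characteristic equation: r² + 6r + 130 = 0.
Discriminant is negative; roots r = -3 ± 11i (complex conjugate pair).
General solution uses e^(α x)(C₁ cos(β x) + C₂ sin(β x)): y = e^(-3x)(C₁cos(11x) + C₂sin(11x)).


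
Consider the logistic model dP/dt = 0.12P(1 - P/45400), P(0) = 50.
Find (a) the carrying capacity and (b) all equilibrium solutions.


Logistic ODE dP/dt = 0.12P(1 - P/45400) has equilibria where dP/dt = 0, i.e. P = 0 or P = 45400.
The coefficient (1 - P/K) = 0 when P = K, identifying K = 45400 as the carrying capacity.
(a) K = 45400; (b) equilibria P = 0 and P = 45400.


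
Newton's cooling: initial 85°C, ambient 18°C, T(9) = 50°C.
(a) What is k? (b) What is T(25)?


Newton's law: T(t) = T_a + (T₀ - T_a)e^(-kt).
(a) Use T(9) = 50: (50 - 18)/(85 - 18) = e^(-k·9), so k = -ln(0.478)/9 ≈ 0.0821.
(b) Apply k to t = 25: T(25) = 18 + (67)e^(-2.053) ≈ 26.6°C.


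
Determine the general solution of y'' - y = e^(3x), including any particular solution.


Characteristic roots of r² - 1 = 0 are 1, -1.
y_h = C₁e^(x) + C₂e^(-x).
Forcing exponent 3 is not a characteristic root; try y_p = Ae^(3x).
Substitute: A·(9 + (0)·3 + (-1)) = A·8 = 1, so A = 1/8.
General solution: y = C₁e^(x) + C₂e^(-x) + (1/8)e^(3x).


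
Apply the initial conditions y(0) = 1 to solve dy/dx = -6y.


General solution of y' = -6y is y = Ce^(-6x).
Apply y(0) = 1: C = 1.
Particular solution: y = e^(-6x).


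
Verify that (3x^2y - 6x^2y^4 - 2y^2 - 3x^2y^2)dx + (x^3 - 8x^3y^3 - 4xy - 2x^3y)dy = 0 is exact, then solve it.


Check exactness: ∂M/∂y = 3x^2 - 24x^2y^3 - 4y - 6x^2y and ∂N/∂x = 3x^2 - 24x^2y^3 - 4y - 6x^2y; equal, so the equation is exact.
Integrate M with respect to x (treating y as constant): ∫M dx = x^3y - 2x^3y^4 - 2xy^2 - x^3y^2 + h(y).
Differentiate w.r.t. y and set equal to N: all terms match, so h'(y) = 0 and h is a constant absorbed into C.
General solution: x^3y - 2x^3y^4 - 2xy^2 - x^3y^2 = C.


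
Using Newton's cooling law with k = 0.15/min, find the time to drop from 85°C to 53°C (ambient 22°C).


From T(t) = T_a + (T₀ - T_a)e^(-kt), set T(t) = 53:
(53 - 22) / (85 - 22) = e^(-0.15t), so t = -ln(0.492)/0.15 ≈ 4.7 minutes.


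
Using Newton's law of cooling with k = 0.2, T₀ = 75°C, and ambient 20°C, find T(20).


Newton's law: dT/dt = -k(T - T_a) has solution T(t) = T_a + (T₀ - T_a)e^(-kt).
Plug in T_a = 20, T₀ = 75, k = 0.2, t = 20: T(20) = 20 + (55)e^(-4.00) ≈ 21.0°C.


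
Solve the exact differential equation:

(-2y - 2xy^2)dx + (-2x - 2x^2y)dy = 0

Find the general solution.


Check exactness: ∂M/∂y = -2 - 4xy and ∂N/∂x = -2 - 4xy; equal, so the equation is exact.
Integrate M with respect to x (treating y as constant): ∫M dx = -2xy - x^2y^2 + h(y).
Differentiate w.r.t. y and set equal to N: all terms match, so h'(y) = 0 and h is a constant absorbed into C.
General solution: -2xy - x^2y^2 = C.


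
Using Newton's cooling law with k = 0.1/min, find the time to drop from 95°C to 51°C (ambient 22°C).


From T(t) = T_a + (T₀ - T_a)e^(-kt), set T(t) = 51:
(51 - 22) / (95 - 22) = e^(-0.1t), so t = -ln(0.397)/0.1 ≈ 9.2 minutes.


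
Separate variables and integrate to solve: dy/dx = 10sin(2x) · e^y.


Separate: e^(-y) dy = 10sin(2x) dx.
Integrate: -e^(-y) = -5cos(2x) + C₀.
Rearrange: e^(-y) = 5cos(2x) + C.


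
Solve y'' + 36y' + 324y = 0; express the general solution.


Characteristic equation: r² + 36r + 324 = 0, i.e. (r + 18)² = 0.
Repeated root r = -18; include an x factor for the second linearly independent solution.
General solution: y = (C₁ + C₂x)e^(-18x).


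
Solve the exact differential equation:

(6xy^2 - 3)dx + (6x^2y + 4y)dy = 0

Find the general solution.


Check exactness: ∂M/∂y = 12xy and ∂N/∂x = 12xy; equal, so the equation is exact.
Integrate M with respect to x (treating y as constant): ∫M dx = 3x^2y^2 - 3x + h(y).
Differentiate w.r.t. y and set equal to N: the x-dependent terms already match, leaving h'(y) = 4y. Integrate: h(y) = 2y^2.
So F(x,y) = 3x^2y^2 + 2y^2 - 3x.
General solution: 3x^2y^2 + 2y^2 - 3x = C.


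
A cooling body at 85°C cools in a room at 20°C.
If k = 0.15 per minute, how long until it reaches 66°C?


From T(t) = T_a + (T₀ - T_a)e^(-kt), set T(t) = 66:
(66 - 20) / (85 - 20) = e^(-0.15t), so t = -ln(0.708)/0.15 ≈ 2.3 minutes.


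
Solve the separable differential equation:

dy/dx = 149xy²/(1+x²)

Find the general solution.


Separate: dy/y² = 149x/(1+x²) dx.
Integrate LHS: ∫ dy/y² = -1/y.
Integrate RHS via u = 1+x²: (149/2)ln(1+x²) + C.
Result: -1/y = (149/2)ln(1+x²) + C.


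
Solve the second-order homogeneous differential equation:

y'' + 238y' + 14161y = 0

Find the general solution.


Characteristic equation: r² + 238r + 14161 = 0, i.e. (r + 119)² = 0.
Repeated root r = -119; include an x factor for the second linearly independent solution.
General solution: y = (C₁ + C₂x)e^(-119x).


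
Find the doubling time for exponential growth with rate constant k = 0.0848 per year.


Exponential growth: P(t) = P₀ e^(0.0848t). Set P(t)/P₀ = 2: e^(0.0848t) = 2.
Solve: t = ln(2)/0.0848 ≈ 8.17 years.


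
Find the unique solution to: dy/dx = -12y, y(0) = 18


General solution of y' = -12y is y = Ce^(-12x).
Apply y(0) = 18: C = 18.
Particular solution: y = 18e^(-12x).


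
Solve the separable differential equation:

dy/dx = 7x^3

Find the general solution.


Integrate both sides with respect to x: y = ∫ 7x^3 dx = (7/4)x^4 + C.


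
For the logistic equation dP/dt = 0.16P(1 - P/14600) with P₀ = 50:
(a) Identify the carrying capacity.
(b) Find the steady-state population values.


Logistic ODE dP/dt = 0.16P(1 - P/14600) has equilibria where dP/dt = 0, i.e. P = 0 or P = 14600.
The coefficient (1 - P/K) = 0 when P = K, identifying K = 14600 as the carrying capacity.
(a) K = 14600; (b) equilibria P = 0 and P = 14600.


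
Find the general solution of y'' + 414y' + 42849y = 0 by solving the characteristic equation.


Characteristic equation: r² + 414r + 42849 = 0, i.e. (r + 207)² = 0.
Repeated root r = -207; include an x factor for the second linearly independent solution.
General solution: y = (C₁ + C₂x)e^(-207x).


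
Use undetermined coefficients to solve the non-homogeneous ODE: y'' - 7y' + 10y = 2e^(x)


Characteristic roots of r² - 7r + 10 = 0 are 5, 2.
y_h = C₁e^(5x) + C₂e^(2x).
Forcing exponent 1 is not a characteristic root; try y_p = Ae^(x).
Substitute: A·(1 + (-7)·1 + (10)) = A·4 = 2, so A = 1/2.
General solution: y = C₁e^(5x) + C₂e^(2x) + (1/2)e^(x).


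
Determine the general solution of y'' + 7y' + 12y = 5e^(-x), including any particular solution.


Characteristic roots of r² + 7r + 12 = 0 are -3, -4.
y_h = C₁e^(-3x) + C₂e^(-4x).
Forcing exponent -1 is not a characteristic root; try y_p = Ae^(-x).
Substitute: A·(1 + (7)·-1 + (12)) = A·6 = 5, so A = 5/6.
General solution: y = C₁e^(-3x) + C₂e^(-4x) + (5/6)e^(-x).


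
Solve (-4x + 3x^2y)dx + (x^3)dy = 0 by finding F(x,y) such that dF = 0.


Check exactness: ∂M/∂y = 3x^2 and ∂N/∂x = 3x^2; equal, so the equation is exact.
Integrate M with respect to x (treating y as constant): ∫M dx = -2x^2 + x^3y + h(y).
Differentiate w.r.t. y and set equal to N: all terms match, so h'(y) = 0 and h is a constant absorbed into C.
General solution: -2x^2 + x^3y = C.


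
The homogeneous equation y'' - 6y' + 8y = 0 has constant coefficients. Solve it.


Characteristic equation: r² - 6r + 8 = 0.
Factor: (r - 2)(r - 4) = 0 ⇒ r = 2, 4 (distinct real).
General solution: y = C₁e^(2x) + C₂e^(4x).


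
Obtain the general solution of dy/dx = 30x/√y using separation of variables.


Separate: √y dy = 30x dx.
Integrate: (2/3)y^(3/2) = 15x² + C.


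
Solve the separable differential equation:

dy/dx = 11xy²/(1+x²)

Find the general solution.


Separate: dy/y² = 11x/(1+x²) dx.
Integrate LHS: ∫ dy/y² = -1/y.
Integrate RHS via u = 1+x²: (11/2)ln(1+x²) + C.
Result: -1/y = (11/2)ln(1+x²) + C.


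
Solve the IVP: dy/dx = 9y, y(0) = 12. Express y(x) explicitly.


General solution of y' = 9y is y = Ce^(9x).
Apply y(0) = 12: C = 12.
Particular solution: y = 12e^(9x).


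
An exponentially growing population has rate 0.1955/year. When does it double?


Exponential growth: P(t) = P₀ e^(0.1955t). Set P(t)/P₀ = 2: e^(0.1955t) = 2.
Solve: t = ln(2)/0.1955 ≈ 3.55 years.


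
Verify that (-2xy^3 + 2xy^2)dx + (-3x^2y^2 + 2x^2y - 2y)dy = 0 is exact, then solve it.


Check exactness: ∂M/∂y = -6xy^2 + 4xy and ∂N/∂x = -6xy^2 + 4xy; equal, so the equation is exact.
Integrate M with respect to x (treating y as constant): ∫M dx = -x^2y^3 + x^2y^2 + h(y).
Differentiate w.r.t. y and set equal to N: the x-dependent terms already match, leaving h'(y) = -2y. Integrate: h(y) = -y^2.
So F(x,y) = -x^2y^3 + x^2y^2 - y^2.
General solution: -x^2y^3 + x^2y^2 - y^2 = C.


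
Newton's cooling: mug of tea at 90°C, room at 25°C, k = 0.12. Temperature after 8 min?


Newton's law: dT/dt = -k(T - T_a) has solution T(t) = T_a + (T₀ - T_a)e^(-kt).
Plug in T_a = 25, T₀ = 90, k = 0.12, t = 8: T(8) = 25 + (65)e^(-0.96) ≈ 49.9°C.


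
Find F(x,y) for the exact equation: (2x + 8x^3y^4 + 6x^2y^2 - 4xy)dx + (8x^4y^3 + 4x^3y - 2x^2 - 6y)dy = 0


Check exactness: ∂M/∂y = 32x^3y^3 + 12x^2y - 4x and ∂N/∂x = 32x^3y^3 + 12x^2y - 4x; equal, so the equation is exact.
Integrate M with respect to x (treating y as constant): ∫M dx = x^2 + 2x^4y^4 + 2x^3y^2 - 2x^2y + h(y).
Differentiate w.r.t. y and set equal to N: the x-dependent terms already match, leaving h'(y) = -6y. Integrate: h(y) = -3y^2.
So F(x,y) = x^2 + 2x^4y^4 + 2x^3y^2 - 2x^2y - 3y^2.
General solution: x^2 + 2x^4y^4 + 2x^3y^2 - 2x^2y - 3y^2 = C.


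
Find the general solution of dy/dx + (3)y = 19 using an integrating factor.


P(x) = 3, Q(x) = 19; integrating factor μ = e^(3x).
(μ y)' = 19e^(3x) ⇒ μ y = (19/3)e^(3x) + C.
Divide by μ: y = 19/3 + Ce^(-3x).


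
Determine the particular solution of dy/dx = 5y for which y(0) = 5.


General solution of y' = 5y is y = Ce^(5x).
Apply y(0) = 5: C = 5.
Particular solution: y = 5e^(5x).


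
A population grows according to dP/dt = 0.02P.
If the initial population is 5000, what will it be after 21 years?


The ODE dP/dt = 0.02P has solution P(t) = P(0)e^(0.02t).
Substitute P(0) = 5000 and t = 21: P(21) = 5000 e^(0.42) ≈ 7610.


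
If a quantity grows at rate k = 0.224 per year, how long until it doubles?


Exponential growth: P(t) = P₀ e^(0.224t). Set P(t)/P₀ = 2: e^(0.224t) = 2.
Solve: t = ln(2)/0.224 ≈ 3.09 years.


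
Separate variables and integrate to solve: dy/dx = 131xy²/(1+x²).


Separate: dy/y² = 131x/(1+x²) dx.
Integrate LHS: ∫ dy/y² = -1/y.
Integrate RHS via u = 1+x²: (131/2)ln(1+x²) + C.
Result: -1/y = (131/2)ln(1+x²) + C.


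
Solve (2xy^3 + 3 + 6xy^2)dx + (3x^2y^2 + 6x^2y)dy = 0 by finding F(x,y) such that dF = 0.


Check exactness: ∂M/∂y = 6xy^2 + 12xy and ∂N/∂x = 6xy^2 + 12xy; equal, so the equation is exact.
Integrate M with respect to x (treating y as constant): ∫M dx = x^2y^3 + 3x + 3x^2y^2 + h(y).
Differentiate w.r.t. y and set equal to N: all terms match, so h'(y) = 0 and h is a constant absorbed into C.
General solution: x^2y^3 + 3x + 3x^2y^2 = C.


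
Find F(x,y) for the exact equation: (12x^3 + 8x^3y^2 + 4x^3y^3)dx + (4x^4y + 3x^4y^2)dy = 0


Check exactness: ∂M/∂y = 16x^3y + 12x^3y^2 and ∂N/∂x = 16x^3y + 12x^3y^2; equal, so the equation is exact.
Integrate M with respect to x (treating y as constant): ∫M dx = 3x^4 + 2x^4y^2 + x^4y^3 + h(y).
Differentiate w.r.t. y and set equal to N: all terms match, so h'(y) = 0 and h is a constant absorbed into C.
General solution: 3x^4 + 2x^4y^2 + x^4y^3 = C.


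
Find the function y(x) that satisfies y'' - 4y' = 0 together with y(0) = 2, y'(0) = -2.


Characteristic roots of r² - 4r = 0 are 0, 4.
General solution y = c₁ + c₂ e^(4x).
Apply y(0) = 2: c₁ + c₂ = 2. Apply y'(0) = -2: 0 c₁ + 4 c₂ = -2.
Solve: c₁ = 5/2, c₂ = -1/2.
Particular solution: y = 5/2 - (1/2)e^(4x).


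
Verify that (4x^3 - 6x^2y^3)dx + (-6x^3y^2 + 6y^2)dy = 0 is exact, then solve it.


Check exactness: ∂M/∂y = -18x^2y^2 and ∂N/∂x = -18x^2y^2; equal, so the equation is exact.
Integrate M with respect to x (treating y as constant): ∫M dx = x^4 - 2x^3y^3 + h(y).
Differentiate w.r.t. y and set equal to N: the x-dependent terms already match, leaving h'(y) = 6y^2. Integrate: h(y) = 2y^3.
So F(x,y) = x^4 - 2x^3y^3 + 2y^3.
General solution: x^4 - 2x^3y^3 + 2y^3 = C.


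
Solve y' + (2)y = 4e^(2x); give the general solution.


P(x) = 2 ⇒ μ = e^(2x).
(μ y)' = 4e^(4x) ⇒ μ y = (4/4)e^(4x) + C.
Divide by μ: y = e^(2x) + Ce^(-2x).


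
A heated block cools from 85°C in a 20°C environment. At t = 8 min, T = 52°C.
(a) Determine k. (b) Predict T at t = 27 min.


Newton's law: T(t) = T_a + (T₀ - T_a)e^(-kt).
(a) Use T(8) = 52: (52 - 20)/(85 - 20) = e^(-k·8), so k = -ln(0.492)/8 ≈ 0.0886.
(b) Apply k to t = 27: T(27) = 20 + (65)e^(-2.392) ≈ 25.9°C.


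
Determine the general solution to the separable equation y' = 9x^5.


Integrate both sides with respect to x: y = ∫ 9x^5 dx = (3/2)x^6 + C.


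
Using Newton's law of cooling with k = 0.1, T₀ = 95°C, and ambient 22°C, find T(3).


Newton's law: dT/dt = -k(T - T_a) has solution T(t) = T_a + (T₀ - T_a)e^(-kt).
Plug in T_a = 22, T₀ = 95, k = 0.1, t = 3: T(3) = 22 + (73)e^(-0.30) ≈ 76.1°C.


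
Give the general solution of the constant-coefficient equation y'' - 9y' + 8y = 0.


Characteristic equation: r² - 9r + 8 = 0.
Factor: (r - 8)(r - 1) = 0 ⇒ r = 8, 1 (distinct real).
General solution: y = C₁e^(8x) + C₂e^(x).


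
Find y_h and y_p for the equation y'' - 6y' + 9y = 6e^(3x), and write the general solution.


Characteristic polynomial (r - 3)² = 0; repeated root r = 3.
y_h = (C₁ + C₂x)e^(3x). Forcing matches the repeated root (resonance), so try y_p = Ax² e^(3x).
Substitute and solve for A: 2A = 6, so A = 3.
General solution: y = (C₁ + C₂x + 3x²)e^(3x).


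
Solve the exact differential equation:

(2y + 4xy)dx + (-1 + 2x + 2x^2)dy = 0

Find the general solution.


Check exactness: ∂M/∂y = 2 + 4x and ∂N/∂x = 2 + 4x; equal, so the equation is exact.
Integrate M with respect to x (treating y as constant): ∫M dx = 2xy + 2x^2y + h(y).
Differentiate w.r.t. y and set equal to N: the x-dependent terms already match, leaving h'(y) = -1. Integrate: h(y) = -y.
So F(x,y) = -y + 2xy + 2x^2y.
General solution: -y + 2xy + 2x^2y = C.


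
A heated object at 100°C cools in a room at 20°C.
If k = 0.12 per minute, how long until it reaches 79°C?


From T(t) = T_a + (T₀ - T_a)e^(-kt), set T(t) = 79:
(79 - 20) / (100 - 20) = e^(-0.12t), so t = -ln(0.738)/0.12 ≈ 2.5 minutes.


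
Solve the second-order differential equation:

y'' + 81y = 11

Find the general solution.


Homogeneous part: r² + 81 = 0 ⇒ r = ±9i, so y_h = C₁cos(9x) + C₂sin(9x).
Try constant y_p = A; plug in: 81A = 11 ⇒ A = 11/81.
General solution: y = C₁cos(9x) + C₂sin(9x) + 11/81.


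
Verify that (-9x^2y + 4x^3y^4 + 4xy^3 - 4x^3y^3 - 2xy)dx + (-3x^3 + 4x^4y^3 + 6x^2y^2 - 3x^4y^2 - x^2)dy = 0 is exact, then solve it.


Check exactness: ∂M/∂y = -9x^2 + 16x^3y^3 + 12xy^2 - 12x^3y^2 - 2x and ∂N/∂x = -9x^2 + 16x^3y^3 + 12xy^2 - 12x^3y^2 - 2x; equal, so the equation is exact.
Integrate M with respect to x (treating y as constant): ∫M dx = -3x^3y + x^4y^4 + 2x^2y^3 - x^4y^3 - x^2y + h(y).
Differentiate w.r.t. y and set equal to N: all terms match, so h'(y) = 0 and h is a constant absorbed into C.
General solution: -3x^3y + x^4y^4 + 2x^2y^3 - x^4y^3 - x^2y = C.


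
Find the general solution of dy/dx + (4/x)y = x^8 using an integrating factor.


P(x) = 4/x ⇒ μ = x^4.
(x^4 y)' = x^12 ⇒ x^4 y = x^13/(13) + C.
Solve for y: y = (1/13)x^9 + C/x^4.


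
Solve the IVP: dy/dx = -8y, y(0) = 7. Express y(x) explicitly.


General solution of y' = -8y is y = Ce^(-8x).
Apply y(0) = 7: C = 7.
Particular solution: y = 7e^(-8x).


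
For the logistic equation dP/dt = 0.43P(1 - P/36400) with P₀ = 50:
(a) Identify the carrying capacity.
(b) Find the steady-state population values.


Logistic ODE dP/dt = 0.43P(1 - P/36400) has equilibria where dP/dt = 0, i.e. P = 0 or P = 36400.
The coefficient (1 - P/K) = 0 when P = K, identifying K = 36400 as the carrying capacity.
(a) K = 36400; (b) equilibria P = 0 and P = 36400.


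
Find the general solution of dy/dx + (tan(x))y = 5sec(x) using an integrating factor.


P(x) = tan(x) ⇒ μ = e^(∫tan(x)dx) = sec(x).
(sec(x) y)' = 5sec²(x) ⇒ sec(x) y = 5tan(x) + C.
Multiply by cos(x): y = 5sin(x) + C·cos(x).


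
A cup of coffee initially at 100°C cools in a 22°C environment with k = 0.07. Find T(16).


Newton's law: dT/dt = -k(T - T_a) has solution T(t) = T_a + (T₀ - T_a)e^(-kt).
Plug in T_a = 22, T₀ = 100, k = 0.07, t = 16: T(16) = 22 + (78)e^(-1.12) ≈ 47.4°C.


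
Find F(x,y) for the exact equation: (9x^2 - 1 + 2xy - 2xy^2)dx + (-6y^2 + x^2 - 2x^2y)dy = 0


Check exactness: ∂M/∂y = 2x - 4xy and ∂N/∂x = 2x - 4xy; equal, so the equation is exact.
Integrate M with respect to x (treating y as constant): ∫M dx = 3x^3 - x + x^2y - x^2y^2 + h(y).
Differentiate w.r.t. y and set equal to N: the x-dependent terms already match, leaving h'(y) = -6y^2. Integrate: h(y) = -2y^3.
So F(x,y) = -2y^3 + 3x^3 - x + x^2y - x^2y^2.
General solution: -2y^3 + 3x^3 - x + x^2y - x^2y^2 = C.


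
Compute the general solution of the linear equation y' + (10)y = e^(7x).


P(x) = 10 ⇒ μ = e^(10x).
(μ y)' = e^(17x) ⇒ μ y = e^(17x)/17 + C.
Divide by μ: y = (1/17)e^(7x) + Ce^(-10x).


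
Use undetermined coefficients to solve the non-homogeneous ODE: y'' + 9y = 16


Homogeneous part: r² + 9 = 0 ⇒ r = ±3i, so y_h = C₁cos(3x) + C₂sin(3x).
Try constant y_p = A; plug in: 9A = 16 ⇒ A = 16/9.
General solution: y = C₁cos(3x) + C₂sin(3x) + 16/9.


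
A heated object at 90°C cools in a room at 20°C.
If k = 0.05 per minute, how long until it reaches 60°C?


From T(t) = T_a + (T₀ - T_a)e^(-kt), set T(t) = 60:
(60 - 20) / (90 - 20) = e^(-0.05t), so t = -ln(0.571)/0.05 ≈ 11.2 minutes.


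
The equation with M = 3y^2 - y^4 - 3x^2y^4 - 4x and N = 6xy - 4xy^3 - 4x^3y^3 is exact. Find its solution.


Check exactness: ∂M/∂y = 6y - 4y^3 - 12x^2y^3 and ∂N/∂x = 6y - 4y^3 - 12x^2y^3; equal, so the equation is exact.
Integrate M with respect to x (treating y as constant): ∫M dx = 3xy^2 - xy^4 - x^3y^4 - 2x^2 + h(y).
Differentiate w.r.t. y and set equal to N: all terms match, so h'(y) = 0 and h is a constant absorbed into C.
General solution: 3xy^2 - xy^4 - x^3y^4 - 2x^2 = C.


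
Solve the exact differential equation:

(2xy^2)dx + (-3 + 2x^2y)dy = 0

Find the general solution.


Check exactness: ∂M/∂y = 4xy and ∂N/∂x = 4xy; equal, so the equation is exact.
Integrate M with respect to x (treating y as constant): ∫M dx = x^2y^2 + h(y).
Differentiate w.r.t. y and set equal to N: the x-dependent terms already match, leaving h'(y) = -3. Integrate: h(y) = -3y.
So F(x,y) = -3y + x^2y^2.
General solution: -3y + x^2y^2 = C.


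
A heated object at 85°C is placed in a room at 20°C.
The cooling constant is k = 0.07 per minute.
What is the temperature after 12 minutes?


Newton's law: dT/dt = -k(T - T_a) has solution T(t) = T_a + (T₀ - T_a)e^(-kt).
Plug in T_a = 20, T₀ = 85, k = 0.07, t = 12: T(12) = 20 + (65)e^(-0.84) ≈ 48.1°C.


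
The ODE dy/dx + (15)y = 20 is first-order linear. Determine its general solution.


P(x) = 15, Q(x) = 20; integrating factor μ = e^(15x).
(μ y)' = 20e^(15x) ⇒ μ y = (4/3)e^(15x) + C.
Divide by μ: y = 4/3 + Ce^(-15x).


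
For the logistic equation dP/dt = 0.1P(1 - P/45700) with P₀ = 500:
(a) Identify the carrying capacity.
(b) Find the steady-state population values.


Logistic ODE dP/dt = 0.1P(1 - P/45700) has equilibria where dP/dt = 0, i.e. P = 0 or P = 45700.
The coefficient (1 - P/K) = 0 when P = K, identifying K = 45700 as the carrying capacity.
(a) K = 45700; (b) equilibria P = 0 and P = 45700.


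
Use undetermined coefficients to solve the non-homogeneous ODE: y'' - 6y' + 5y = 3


Characteristic roots of r² - 6r + 5 = 0 are 1, 5.
y_h = C₁e^(x) + C₂e^(5x).
Forcing exponent 0 is not a characteristic root; try y_p = A.
Substitute: A·(0 + (-6)·0 + (5)) = A·5 = 3, so A = 3/5.
General solution: y = C₁e^(x) + C₂e^(5x) + 3/5.


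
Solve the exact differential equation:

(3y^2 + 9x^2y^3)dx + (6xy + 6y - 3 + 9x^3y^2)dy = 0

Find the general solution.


Check exactness: ∂M/∂y = 6y + 27x^2y^2 and ∂N/∂x = 6y + 27x^2y^2; equal, so the equation is exact.
Integrate M with respect to x (treating y as constant): ∫M dx = 3xy^2 + 3x^3y^3 + h(y).
Differentiate w.r.t. y and set equal to N: the x-dependent terms already match, leaving h'(y) = 6y - 3. Integrate: h(y) = 3y^2 - 3y.
So F(x,y) = 3xy^2 + 3y^2 - 3y + 3x^3y^3.
General solution: 3xy^2 + 3y^2 - 3y + 3x^3y^3 = C.


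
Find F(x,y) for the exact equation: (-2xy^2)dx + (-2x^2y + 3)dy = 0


Check exactness: ∂M/∂y = -4xy and ∂N/∂x = -4xy; equal, so the equation is exact.
Integrate M with respect to x (treating y as constant): ∫M dx = -x^2y^2 + h(y).
Differentiate w.r.t. y and set equal to N: the x-dependent terms already match, leaving h'(y) = 3. Integrate: h(y) = 3y.
So F(x,y) = -x^2y^2 + 3y.
General solution: -x^2y^2 + 3y = C.


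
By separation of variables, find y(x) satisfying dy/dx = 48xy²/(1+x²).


Separate: dy/y² = 48x/(1+x²) dx.
Integrate LHS: ∫ dy/y² = -1/y.
Integrate RHS via u = 1+x²: 24ln(1+x²) + C.
Result: -1/y = 24ln(1+x²) + C.


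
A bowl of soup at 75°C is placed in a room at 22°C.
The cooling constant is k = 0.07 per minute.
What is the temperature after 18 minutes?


Newton's law: dT/dt = -k(T - T_a) has solution T(t) = T_a + (T₀ - T_a)e^(-kt).
Plug in T_a = 22, T₀ = 75, k = 0.07, t = 18: T(18) = 22 + (53)e^(-1.26) ≈ 37.0°C.


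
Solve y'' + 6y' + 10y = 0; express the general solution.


Characteristic equation: r² + 6r + 10 = 0.
Discriminant is negative; roots r = -3 ± 1i (complex conjugate pair).
General solution uses e^(α x)(C₁ cos(β x) + C₂ sin(β x)): y = e^(-3x)(C₁cos(x) + C₂sin(x)).


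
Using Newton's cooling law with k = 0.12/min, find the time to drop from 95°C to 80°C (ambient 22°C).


From T(t) = T_a + (T₀ - T_a)e^(-kt), set T(t) = 80:
(80 - 22) / (95 - 22) = e^(-0.12t), so t = -ln(0.795)/0.12 ≈ 1.9 minutes.


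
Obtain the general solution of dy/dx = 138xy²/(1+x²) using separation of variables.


Separate: dy/y² = 138x/(1+x²) dx.
Integrate LHS: ∫ dy/y² = -1/y.
Integrate RHS via u = 1+x²: 69ln(1+x²) + C.
Result: -1/y = 69ln(1+x²) + C.


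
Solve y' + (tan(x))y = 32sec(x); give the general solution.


P(x) = tan(x) ⇒ μ = e^(∫tan(x)dx) = sec(x).
(sec(x) y)' = 32sec²(x) ⇒ sec(x) y = 32tan(x) + C.
Multiply by cos(x): y = 32sin(x) + C·cos(x).


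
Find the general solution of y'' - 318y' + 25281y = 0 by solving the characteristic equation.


Characteristic equation: r² - 318r + 25281 = 0, i.e. (r - 159)² = 0.
Repeated root r = 159; include an x factor for the second linearly independent solution.
General solution: y = (C₁ + C₂x)e^(159x).


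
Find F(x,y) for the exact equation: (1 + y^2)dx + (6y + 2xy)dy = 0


Check exactness: ∂M/∂y = 2y and ∂N/∂x = 2y; equal, so the equation is exact.
Integrate M with respect to x (treating y as constant): ∫M dx = x + xy^2 + h(y).
Differentiate w.r.t. y and set equal to N: the x-dependent terms already match, leaving h'(y) = 6y. Integrate: h(y) = 3y^2.
So F(x,y) = 3y^2 + x + xy^2.
General solution: 3y^2 + x + xy^2 = C.


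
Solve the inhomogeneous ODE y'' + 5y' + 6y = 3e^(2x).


Characteristic roots of r² + 5r + 6 = 0 are -2, -3.
y_h = C₁e^(-2x) + C₂e^(-3x).
Forcing exponent 2 is not a characteristic root; try y_p = Ae^(2x).
Substitute: A·(4 + (5)·2 + (6)) = A·20 = 3, so A = 3/20.
General solution: y = C₁e^(-2x) + C₂e^(-3x) + (3/20)e^(2x).


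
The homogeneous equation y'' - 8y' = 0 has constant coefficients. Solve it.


Characteristic equation: r² - 8r = 0.
Factor: (r - 0)(r - 8) = 0 ⇒ r = 0, 8 (distinct real).
General solution: y = C₁ + C₂e^(8x).


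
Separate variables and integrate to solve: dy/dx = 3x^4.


Integrate both sides with respect to x: y = ∫ 3x^4 dx = (3/5)x^5 + C.


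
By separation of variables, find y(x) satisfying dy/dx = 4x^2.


Integrate both sides with respect to x: y = ∫ 4x^2 dx = (4/3)x^3 + C.


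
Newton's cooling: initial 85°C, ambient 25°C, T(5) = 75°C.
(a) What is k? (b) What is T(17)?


Newton's law: T(t) = T_a + (T₀ - T_a)e^(-kt).
(a) Use T(5) = 75: (75 - 25)/(85 - 25) = e^(-k·5), so k = -ln(0.833)/5 ≈ 0.0365.
(b) Apply k to t = 17: T(17) = 25 + (60)e^(-0.620) ≈ 57.3°C.


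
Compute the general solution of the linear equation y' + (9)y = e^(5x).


P(x) = 9 ⇒ μ = e^(9x).
(μ y)' = e^(14x) ⇒ μ y = e^(14x)/14 + C.
Divide by μ: y = (1/14)e^(5x) + Ce^(-9x).


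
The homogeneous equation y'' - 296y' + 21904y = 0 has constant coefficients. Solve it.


Characteristic equation: r² - 296r + 21904 = 0, i.e. (r - 148)² = 0.
Repeated root r = 148; include an x factor for the second linearly independent solution.
General solution: y = (C₁ + C₂x)e^(148x).


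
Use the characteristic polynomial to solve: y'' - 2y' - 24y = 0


Characteristic equation: r² - 2r - 24 = 0.
Factor: (r + 4)(r - 6) = 0 ⇒ r = -4, 6 (distinct real).
General solution: y = C₁e^(-4x) + C₂e^(6x).


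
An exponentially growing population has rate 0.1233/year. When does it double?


Exponential growth: P(t) = P₀ e^(0.1233t). Set P(t)/P₀ = 2: e^(0.1233t) = 2.
Solve: t = ln(2)/0.1233 ≈ 5.62 years.


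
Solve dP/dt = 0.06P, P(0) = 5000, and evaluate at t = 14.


The ODE dP/dt = 0.06P has solution P(t) = P(0)e^(0.06t).
Substitute P(0) = 5000 and t = 14: P(14) = 5000 e^(0.84) ≈ 11582.


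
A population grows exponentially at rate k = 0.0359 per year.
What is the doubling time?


Exponential growth: P(t) = P₀ e^(0.0359t). Set P(t)/P₀ = 2: e^(0.0359t) = 2.
Solve: t = ln(2)/0.0359 ≈ 19.31 years.


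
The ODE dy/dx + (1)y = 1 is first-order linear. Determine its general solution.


P(x) = 1, Q(x) = 1; integrating factor μ = e^(x).
(μ y)' = e^(x) ⇒ μ y = e^(x) + C.
Divide by μ: y = 1 + Ce^(-x).


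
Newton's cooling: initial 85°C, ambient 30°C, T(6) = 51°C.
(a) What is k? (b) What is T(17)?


Newton's law: T(t) = T_a + (T₀ - T_a)e^(-kt).
(a) Use T(6) = 51: (51 - 30)/(85 - 30) = e^(-k·6), so k = -ln(0.382)/6 ≈ 0.1605.
(b) Apply k to t = 17: T(17) = 30 + (55)e^(-2.728) ≈ 33.6°C.


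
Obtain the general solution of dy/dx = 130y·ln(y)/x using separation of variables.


Separate: dy/[y ln(y)] = 130 dx/x.
Substitute u = ln(y): du/u = 130 dx/x.
Integrate: ln|ln(y)| = 130ln|x| + C₀, hence ln(y) = C·x^130.


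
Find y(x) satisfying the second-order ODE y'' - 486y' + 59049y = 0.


Characteristic equation: r² - 486r + 59049 = 0, i.e. (r - 243)² = 0.
Repeated root r = 243; include an x factor for the second linearly independent solution.
General solution: y = (C₁ + C₂x)e^(243x).


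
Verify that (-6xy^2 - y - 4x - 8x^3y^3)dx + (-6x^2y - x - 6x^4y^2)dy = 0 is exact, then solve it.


Check exactness: ∂M/∂y = -12xy - 1 - 24x^3y^2 and ∂N/∂x = -12xy - 1 - 24x^3y^2; equal, so the equation is exact.
Integrate M with respect to x (treating y as constant): ∫M dx = -3x^2y^2 - xy - 2x^2 - 2x^4y^3 + h(y).
Differentiate w.r.t. y and set equal to N: all terms match, so h'(y) = 0 and h is a constant absorbed into C.
General solution: -3x^2y^2 - xy - 2x^2 - 2x^4y^3 = C.


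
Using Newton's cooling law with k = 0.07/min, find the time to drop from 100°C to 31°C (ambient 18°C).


From T(t) = T_a + (T₀ - T_a)e^(-kt), set T(t) = 31:
(31 - 18) / (100 - 18) = e^(-0.07t), so t = -ln(0.159)/0.07 ≈ 26.3 minutes.


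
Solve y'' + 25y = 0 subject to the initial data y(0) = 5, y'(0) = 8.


Characteristic roots of r² + 25 = 0 are ±5i, so y = C₁cos(5x) + C₂sin(5x).
Apply y(0) = 5: C₁ = 5. Differentiate and apply y'(0) = 8: 5·C₂ = 8, so C₂ = 8/5.
Particular solution: y = 5cos(5x) + (8/5)sin(5x).


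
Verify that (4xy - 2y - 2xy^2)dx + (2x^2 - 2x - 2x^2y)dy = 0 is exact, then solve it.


Check exactness: ∂M/∂y = 4x - 2 - 4xy and ∂N/∂x = 4x - 2 - 4xy; equal, so the equation is exact.
Integrate M with respect to x (treating y as constant): ∫M dx = 2x^2y - 2xy - x^2y^2 + h(y).
Differentiate w.r.t. y and set equal to N: all terms match, so h'(y) = 0 and h is a constant absorbed into C.
General solution: 2x^2y - 2xy - x^2y^2 = C.


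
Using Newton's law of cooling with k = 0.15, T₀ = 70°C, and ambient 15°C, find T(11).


Newton's law: dT/dt = -k(T - T_a) has solution T(t) = T_a + (T₀ - T_a)e^(-kt).
Plug in T_a = 15, T₀ = 70, k = 0.15, t = 11: T(11) = 15 + (55)e^(-1.65) ≈ 25.6°C.


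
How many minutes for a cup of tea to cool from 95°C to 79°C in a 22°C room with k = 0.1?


From T(t) = T_a + (T₀ - T_a)e^(-kt), set T(t) = 79:
(79 - 22) / (95 - 22) = e^(-0.1t), so t = -ln(0.781)/0.1 ≈ 2.5 minutes.


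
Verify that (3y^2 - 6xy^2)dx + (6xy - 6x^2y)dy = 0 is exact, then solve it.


Check exactness: ∂M/∂y = 6y - 12xy and ∂N/∂x = 6y - 12xy; equal, so the equation is exact.
Integrate M with respect to x (treating y as constant): ∫M dx = 3xy^2 - 3x^2y^2 + h(y).
Differentiate w.r.t. y and set equal to N: all terms match, so h'(y) = 0 and h is a constant absorbed into C.
General solution: 3xy^2 - 3x^2y^2 = C.


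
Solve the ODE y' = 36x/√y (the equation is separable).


Separate: √y dy = 36x dx.
Integrate: (2/3)y^(3/2) = 18x² + C.


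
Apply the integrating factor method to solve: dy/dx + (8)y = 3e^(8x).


P(x) = 8 ⇒ μ = e^(8x).
(μ y)' = 3e^(16x) ⇒ μ y = (3/16)e^(16x) + C.
Divide by μ: y = (3/16)e^(8x) + Ce^(-8x).


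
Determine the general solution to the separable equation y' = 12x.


Integrate both sides with respect to x: y = ∫ 12x dx = 6x^2 + C.


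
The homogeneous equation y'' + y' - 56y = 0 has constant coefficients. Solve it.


Characteristic equation: r² + r - 56 = 0.
Factor: (r - 7)(r + 8) = 0 ⇒ r = 7, -8 (distinct real).
General solution: y = C₁e^(7x) + C₂e^(-8x).


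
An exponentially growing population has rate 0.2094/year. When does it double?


Exponential growth: P(t) = P₀ e^(0.2094t). Set P(t)/P₀ = 2: e^(0.2094t) = 2.
Solve: t = ln(2)/0.2094 ≈ 3.31 years.


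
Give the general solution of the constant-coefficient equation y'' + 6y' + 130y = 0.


Characteristic equation: r² + 6r + 130 = 0.
Discriminant is negative; roots r = -3 ± 11i (complex conjugate pair).
General solution uses e^(α x)(C₁ cos(β x) + C₂ sin(β x)): y = e^(-3x)(C₁cos(11x) + C₂sin(11x)).


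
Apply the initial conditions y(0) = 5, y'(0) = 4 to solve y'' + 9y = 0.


Characteristic roots of r² + 9 = 0 are ±3i, so y = C₁cos(3x) + C₂sin(3x).
Apply y(0) = 5: C₁ = 5. Differentiate and apply y'(0) = 4: 3·C₂ = 4, so C₂ = 4/3.
Particular solution: y = 5cos(3x) + (4/3)sin(3x).


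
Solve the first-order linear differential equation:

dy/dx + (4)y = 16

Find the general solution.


P(x) = 4, Q(x) = 16; integrating factor μ = e^(4x).
(μ y)' = 16e^(4x) ⇒ μ y = 4e^(4x) + C.
Divide by μ: y = 4 + Ce^(-4x).


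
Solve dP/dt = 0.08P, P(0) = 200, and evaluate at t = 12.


The ODE dP/dt = 0.08P has solution P(t) = P(0)e^(0.08t).
Substitute P(0) = 200 and t = 12: P(12) = 200 e^(0.96) ≈ 522.


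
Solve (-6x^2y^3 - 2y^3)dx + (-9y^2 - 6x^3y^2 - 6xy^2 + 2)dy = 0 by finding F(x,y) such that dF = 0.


Check exactness: ∂M/∂y = -18x^2y^2 - 6y^2 and ∂N/∂x = -18x^2y^2 - 6y^2; equal, so the equation is exact.
Integrate M with respect to x (treating y as constant): ∫M dx = -2x^3y^3 - 2xy^3 + h(y).
Differentiate w.r.t. y and set equal to N: the x-dependent terms already match, leaving h'(y) = -9y^2 + 2. Integrate: h(y) = -3y^3 + 2y.
So F(x,y) = -3y^3 - 2x^3y^3 - 2xy^3 + 2y.
General solution: -3y^3 - 2x^3y^3 - 2xy^3 + 2y = C.


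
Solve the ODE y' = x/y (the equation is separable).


Separate variables: y dy = x dx.
Integrate both sides: y²/2 = (1/2)x^2 + C₀.
Multiply by 2: y² = x^2 + C.


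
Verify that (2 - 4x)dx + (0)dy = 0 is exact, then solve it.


Check exactness: ∂M/∂y = 0 and ∂N/∂x = 0; equal, so the equation is exact.
Integrate M with respect to x (treating y as constant): ∫M dx = 2x - 2x^2 + h(y).
Differentiate w.r.t. y and set equal to N: all terms match, so h'(y) = 0 and h is a constant absorbed into C.
General solution: 2x - 2x^2 = C.


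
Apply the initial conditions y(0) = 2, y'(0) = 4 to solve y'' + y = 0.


Characteristic roots of r² + 1 = 0 are ±1i, so y = C₁cos(x) + C₂sin(x).
Apply y(0) = 2: C₁ = 2. Differentiate and apply y'(0) = 4: 1·C₂ = 4, so C₂ = 4.
Particular solution: y = 2cos(x) + 4sin(x).


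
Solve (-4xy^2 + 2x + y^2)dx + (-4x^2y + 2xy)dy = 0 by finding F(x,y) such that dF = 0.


Check exactness: ∂M/∂y = -8xy + 2y and ∂N/∂x = -8xy + 2y; equal, so the equation is exact.
Integrate M with respect to x (treating y as constant): ∫M dx = -2x^2y^2 + x^2 + xy^2 + h(y).
Differentiate w.r.t. y and set equal to N: all terms match, so h'(y) = 0 and h is a constant absorbed into C.
General solution: -2x^2y^2 + x^2 + xy^2 = C.


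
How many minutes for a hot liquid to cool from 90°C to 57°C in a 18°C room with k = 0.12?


From T(t) = T_a + (T₀ - T_a)e^(-kt), set T(t) = 57:
(57 - 18) / (90 - 18) = e^(-0.12t), so t = -ln(0.542)/0.12 ≈ 5.1 minutes.


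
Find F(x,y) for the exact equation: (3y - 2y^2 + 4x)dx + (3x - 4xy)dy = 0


Check exactness: ∂M/∂y = 3 - 4y and ∂N/∂x = 3 - 4y; equal, so the equation is exact.
Integrate M with respect to x (treating y as constant): ∫M dx = 3xy - 2xy^2 + 2x^2 + h(y).
Differentiate w.r.t. y and set equal to N: all terms match, so h'(y) = 0 and h is a constant absorbed into C.
General solution: 3xy - 2xy^2 + 2x^2 = C.


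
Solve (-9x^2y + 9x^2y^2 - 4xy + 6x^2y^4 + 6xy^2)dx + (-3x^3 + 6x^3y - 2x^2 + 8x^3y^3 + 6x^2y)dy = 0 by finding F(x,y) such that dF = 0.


Check exactness: ∂M/∂y = -9x^2 + 18x^2y - 4x + 24x^2y^3 + 12xy and ∂N/∂x = -9x^2 + 18x^2y - 4x + 24x^2y^3 + 12xy; equal, so the equation is exact.
Integrate M with respect to x (treating y as constant): ∫M dx = -3x^3y + 3x^3y^2 - 2x^2y + 2x^3y^4 + 3x^2y^2 + h(y).
Differentiate w.r.t. y and set equal to N: all terms match, so h'(y) = 0 and h is a constant absorbed into C.
General solution: -3x^3y + 3x^3y^2 - 2x^2y + 2x^3y^4 + 3x^2y^2 = C.


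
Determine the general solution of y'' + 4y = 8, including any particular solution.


Homogeneous part: r² + 4 = 0 ⇒ r = ±2i, so y_h = C₁cos(2x) + C₂sin(2x).
Try constant y_p = A; plug in: 4A = 8 ⇒ A = 2.
General solution: y = C₁cos(2x) + C₂sin(2x) + 2.
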